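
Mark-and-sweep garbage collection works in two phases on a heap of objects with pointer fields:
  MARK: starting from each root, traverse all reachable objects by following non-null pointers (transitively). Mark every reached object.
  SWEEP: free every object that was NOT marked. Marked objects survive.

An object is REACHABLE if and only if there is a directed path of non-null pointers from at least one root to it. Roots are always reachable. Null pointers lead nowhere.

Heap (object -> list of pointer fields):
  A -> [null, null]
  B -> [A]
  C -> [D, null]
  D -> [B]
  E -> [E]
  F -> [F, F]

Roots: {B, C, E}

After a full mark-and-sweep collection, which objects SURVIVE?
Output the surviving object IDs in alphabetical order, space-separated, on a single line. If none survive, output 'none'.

Answer: A B C D E

Derivation:
Roots: B C E
Mark B: refs=A, marked=B
Mark C: refs=D null, marked=B C
Mark E: refs=E, marked=B C E
Mark A: refs=null null, marked=A B C E
Mark D: refs=B, marked=A B C D E
Unmarked (collected): F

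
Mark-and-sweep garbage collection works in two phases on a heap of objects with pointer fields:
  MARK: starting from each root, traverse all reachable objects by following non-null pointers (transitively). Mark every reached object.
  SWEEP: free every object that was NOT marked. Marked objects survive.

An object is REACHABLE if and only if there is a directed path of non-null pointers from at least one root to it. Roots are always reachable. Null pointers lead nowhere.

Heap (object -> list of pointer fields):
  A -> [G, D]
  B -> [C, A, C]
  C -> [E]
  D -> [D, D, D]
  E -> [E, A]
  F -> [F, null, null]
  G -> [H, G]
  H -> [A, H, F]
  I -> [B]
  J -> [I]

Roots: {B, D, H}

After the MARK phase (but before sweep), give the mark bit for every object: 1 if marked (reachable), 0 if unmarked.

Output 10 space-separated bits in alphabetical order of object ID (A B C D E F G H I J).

Roots: B D H
Mark B: refs=C A C, marked=B
Mark D: refs=D D D, marked=B D
Mark H: refs=A H F, marked=B D H
Mark C: refs=E, marked=B C D H
Mark A: refs=G D, marked=A B C D H
Mark F: refs=F null null, marked=A B C D F H
Mark E: refs=E A, marked=A B C D E F H
Mark G: refs=H G, marked=A B C D E F G H
Unmarked (collected): I J

Answer: 1 1 1 1 1 1 1 1 0 0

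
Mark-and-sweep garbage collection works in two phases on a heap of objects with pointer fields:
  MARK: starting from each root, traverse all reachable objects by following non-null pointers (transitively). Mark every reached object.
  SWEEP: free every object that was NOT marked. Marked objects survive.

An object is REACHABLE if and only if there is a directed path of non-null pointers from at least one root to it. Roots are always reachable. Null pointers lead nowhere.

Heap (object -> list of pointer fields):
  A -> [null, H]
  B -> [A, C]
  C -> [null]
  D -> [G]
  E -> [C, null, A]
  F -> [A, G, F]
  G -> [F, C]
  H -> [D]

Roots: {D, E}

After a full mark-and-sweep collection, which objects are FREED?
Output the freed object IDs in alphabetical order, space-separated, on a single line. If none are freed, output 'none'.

Roots: D E
Mark D: refs=G, marked=D
Mark E: refs=C null A, marked=D E
Mark G: refs=F C, marked=D E G
Mark C: refs=null, marked=C D E G
Mark A: refs=null H, marked=A C D E G
Mark F: refs=A G F, marked=A C D E F G
Mark H: refs=D, marked=A C D E F G H
Unmarked (collected): B

Answer: B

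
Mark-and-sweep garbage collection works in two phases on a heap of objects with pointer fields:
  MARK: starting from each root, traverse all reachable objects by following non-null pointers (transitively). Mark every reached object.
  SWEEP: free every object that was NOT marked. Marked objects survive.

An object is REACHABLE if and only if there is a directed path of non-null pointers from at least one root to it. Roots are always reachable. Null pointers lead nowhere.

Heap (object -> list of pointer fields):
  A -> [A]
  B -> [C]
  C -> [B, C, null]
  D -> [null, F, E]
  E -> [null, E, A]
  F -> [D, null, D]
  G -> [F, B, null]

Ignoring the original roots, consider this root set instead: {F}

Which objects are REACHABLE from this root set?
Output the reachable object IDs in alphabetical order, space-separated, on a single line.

Answer: A D E F

Derivation:
Roots: F
Mark F: refs=D null D, marked=F
Mark D: refs=null F E, marked=D F
Mark E: refs=null E A, marked=D E F
Mark A: refs=A, marked=A D E F
Unmarked (collected): B C G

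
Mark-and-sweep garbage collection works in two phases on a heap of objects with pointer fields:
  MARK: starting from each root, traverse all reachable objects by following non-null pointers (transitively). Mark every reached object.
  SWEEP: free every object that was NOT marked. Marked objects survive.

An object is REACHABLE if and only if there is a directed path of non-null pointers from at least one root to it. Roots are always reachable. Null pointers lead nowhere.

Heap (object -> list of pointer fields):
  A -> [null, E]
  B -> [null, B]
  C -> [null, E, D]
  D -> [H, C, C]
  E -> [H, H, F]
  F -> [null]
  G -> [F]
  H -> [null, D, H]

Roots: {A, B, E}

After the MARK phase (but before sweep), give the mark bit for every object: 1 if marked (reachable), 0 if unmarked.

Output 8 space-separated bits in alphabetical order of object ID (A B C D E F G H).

Roots: A B E
Mark A: refs=null E, marked=A
Mark B: refs=null B, marked=A B
Mark E: refs=H H F, marked=A B E
Mark H: refs=null D H, marked=A B E H
Mark F: refs=null, marked=A B E F H
Mark D: refs=H C C, marked=A B D E F H
Mark C: refs=null E D, marked=A B C D E F H
Unmarked (collected): G

Answer: 1 1 1 1 1 1 0 1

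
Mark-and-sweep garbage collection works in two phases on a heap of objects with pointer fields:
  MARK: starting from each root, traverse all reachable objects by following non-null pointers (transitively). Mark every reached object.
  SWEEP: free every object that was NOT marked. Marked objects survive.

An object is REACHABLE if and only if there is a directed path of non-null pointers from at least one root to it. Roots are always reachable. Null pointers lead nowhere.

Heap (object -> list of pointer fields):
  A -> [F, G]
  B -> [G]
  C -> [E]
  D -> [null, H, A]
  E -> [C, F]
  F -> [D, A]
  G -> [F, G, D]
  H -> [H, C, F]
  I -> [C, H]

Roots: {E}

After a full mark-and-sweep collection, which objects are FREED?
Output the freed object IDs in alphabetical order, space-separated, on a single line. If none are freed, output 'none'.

Roots: E
Mark E: refs=C F, marked=E
Mark C: refs=E, marked=C E
Mark F: refs=D A, marked=C E F
Mark D: refs=null H A, marked=C D E F
Mark A: refs=F G, marked=A C D E F
Mark H: refs=H C F, marked=A C D E F H
Mark G: refs=F G D, marked=A C D E F G H
Unmarked (collected): B I

Answer: B I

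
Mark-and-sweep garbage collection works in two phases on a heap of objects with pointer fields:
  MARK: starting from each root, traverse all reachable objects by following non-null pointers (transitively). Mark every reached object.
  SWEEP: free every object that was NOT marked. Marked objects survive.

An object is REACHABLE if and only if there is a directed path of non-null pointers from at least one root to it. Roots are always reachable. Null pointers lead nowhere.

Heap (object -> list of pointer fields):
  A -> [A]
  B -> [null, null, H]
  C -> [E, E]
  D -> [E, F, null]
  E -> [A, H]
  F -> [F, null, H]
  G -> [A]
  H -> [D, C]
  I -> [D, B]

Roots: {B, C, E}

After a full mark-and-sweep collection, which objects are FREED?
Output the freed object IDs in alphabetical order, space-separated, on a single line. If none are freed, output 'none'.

Answer: G I

Derivation:
Roots: B C E
Mark B: refs=null null H, marked=B
Mark C: refs=E E, marked=B C
Mark E: refs=A H, marked=B C E
Mark H: refs=D C, marked=B C E H
Mark A: refs=A, marked=A B C E H
Mark D: refs=E F null, marked=A B C D E H
Mark F: refs=F null H, marked=A B C D E F H
Unmarked (collected): G I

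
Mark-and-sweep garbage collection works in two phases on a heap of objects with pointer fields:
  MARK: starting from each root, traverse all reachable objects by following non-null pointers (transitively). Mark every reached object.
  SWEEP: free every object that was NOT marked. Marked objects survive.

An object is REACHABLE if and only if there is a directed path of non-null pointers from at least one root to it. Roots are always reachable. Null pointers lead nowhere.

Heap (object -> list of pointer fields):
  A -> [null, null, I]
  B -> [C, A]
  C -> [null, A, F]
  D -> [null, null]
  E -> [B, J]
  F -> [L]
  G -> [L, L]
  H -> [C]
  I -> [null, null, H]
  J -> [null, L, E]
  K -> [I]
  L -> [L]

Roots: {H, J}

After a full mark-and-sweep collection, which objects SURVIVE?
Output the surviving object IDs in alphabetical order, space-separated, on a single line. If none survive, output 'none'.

Answer: A B C E F H I J L

Derivation:
Roots: H J
Mark H: refs=C, marked=H
Mark J: refs=null L E, marked=H J
Mark C: refs=null A F, marked=C H J
Mark L: refs=L, marked=C H J L
Mark E: refs=B J, marked=C E H J L
Mark A: refs=null null I, marked=A C E H J L
Mark F: refs=L, marked=A C E F H J L
Mark B: refs=C A, marked=A B C E F H J L
Mark I: refs=null null H, marked=A B C E F H I J L
Unmarked (collected): D G K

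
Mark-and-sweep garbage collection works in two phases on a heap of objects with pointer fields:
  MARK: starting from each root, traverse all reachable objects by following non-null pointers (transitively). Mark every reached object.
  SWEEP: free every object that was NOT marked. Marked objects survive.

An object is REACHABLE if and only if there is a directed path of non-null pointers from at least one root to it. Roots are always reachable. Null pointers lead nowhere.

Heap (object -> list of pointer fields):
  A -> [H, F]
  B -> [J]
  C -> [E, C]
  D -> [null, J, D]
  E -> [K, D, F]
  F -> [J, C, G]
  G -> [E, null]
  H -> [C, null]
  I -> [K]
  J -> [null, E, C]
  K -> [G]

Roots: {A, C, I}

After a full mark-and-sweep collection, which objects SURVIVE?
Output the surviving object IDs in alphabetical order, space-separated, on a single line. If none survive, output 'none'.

Answer: A C D E F G H I J K

Derivation:
Roots: A C I
Mark A: refs=H F, marked=A
Mark C: refs=E C, marked=A C
Mark I: refs=K, marked=A C I
Mark H: refs=C null, marked=A C H I
Mark F: refs=J C G, marked=A C F H I
Mark E: refs=K D F, marked=A C E F H I
Mark K: refs=G, marked=A C E F H I K
Mark J: refs=null E C, marked=A C E F H I J K
Mark G: refs=E null, marked=A C E F G H I J K
Mark D: refs=null J D, marked=A C D E F G H I J K
Unmarked (collected): B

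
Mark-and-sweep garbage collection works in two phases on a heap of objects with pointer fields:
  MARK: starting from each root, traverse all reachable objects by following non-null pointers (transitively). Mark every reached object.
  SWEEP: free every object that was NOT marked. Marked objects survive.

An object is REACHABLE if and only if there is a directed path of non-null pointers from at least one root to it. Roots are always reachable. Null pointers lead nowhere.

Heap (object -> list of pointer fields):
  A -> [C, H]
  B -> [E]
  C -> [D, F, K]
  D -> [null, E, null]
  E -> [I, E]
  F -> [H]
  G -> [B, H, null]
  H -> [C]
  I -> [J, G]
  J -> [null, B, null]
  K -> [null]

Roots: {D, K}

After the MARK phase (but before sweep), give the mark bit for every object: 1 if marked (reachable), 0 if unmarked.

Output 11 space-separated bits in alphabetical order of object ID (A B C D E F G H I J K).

Roots: D K
Mark D: refs=null E null, marked=D
Mark K: refs=null, marked=D K
Mark E: refs=I E, marked=D E K
Mark I: refs=J G, marked=D E I K
Mark J: refs=null B null, marked=D E I J K
Mark G: refs=B H null, marked=D E G I J K
Mark B: refs=E, marked=B D E G I J K
Mark H: refs=C, marked=B D E G H I J K
Mark C: refs=D F K, marked=B C D E G H I J K
Mark F: refs=H, marked=B C D E F G H I J K
Unmarked (collected): A

Answer: 0 1 1 1 1 1 1 1 1 1 1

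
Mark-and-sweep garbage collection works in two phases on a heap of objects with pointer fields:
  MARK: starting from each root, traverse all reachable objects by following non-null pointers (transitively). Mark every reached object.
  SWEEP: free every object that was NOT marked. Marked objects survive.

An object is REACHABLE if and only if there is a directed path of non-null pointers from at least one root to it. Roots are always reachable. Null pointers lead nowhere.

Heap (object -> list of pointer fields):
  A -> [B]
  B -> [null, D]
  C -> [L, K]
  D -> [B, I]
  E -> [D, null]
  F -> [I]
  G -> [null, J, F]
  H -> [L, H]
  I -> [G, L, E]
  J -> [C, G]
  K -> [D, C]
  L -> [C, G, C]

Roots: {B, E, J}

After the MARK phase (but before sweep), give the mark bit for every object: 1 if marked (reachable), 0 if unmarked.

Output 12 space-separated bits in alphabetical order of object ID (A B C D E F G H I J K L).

Roots: B E J
Mark B: refs=null D, marked=B
Mark E: refs=D null, marked=B E
Mark J: refs=C G, marked=B E J
Mark D: refs=B I, marked=B D E J
Mark C: refs=L K, marked=B C D E J
Mark G: refs=null J F, marked=B C D E G J
Mark I: refs=G L E, marked=B C D E G I J
Mark L: refs=C G C, marked=B C D E G I J L
Mark K: refs=D C, marked=B C D E G I J K L
Mark F: refs=I, marked=B C D E F G I J K L
Unmarked (collected): A H

Answer: 0 1 1 1 1 1 1 0 1 1 1 1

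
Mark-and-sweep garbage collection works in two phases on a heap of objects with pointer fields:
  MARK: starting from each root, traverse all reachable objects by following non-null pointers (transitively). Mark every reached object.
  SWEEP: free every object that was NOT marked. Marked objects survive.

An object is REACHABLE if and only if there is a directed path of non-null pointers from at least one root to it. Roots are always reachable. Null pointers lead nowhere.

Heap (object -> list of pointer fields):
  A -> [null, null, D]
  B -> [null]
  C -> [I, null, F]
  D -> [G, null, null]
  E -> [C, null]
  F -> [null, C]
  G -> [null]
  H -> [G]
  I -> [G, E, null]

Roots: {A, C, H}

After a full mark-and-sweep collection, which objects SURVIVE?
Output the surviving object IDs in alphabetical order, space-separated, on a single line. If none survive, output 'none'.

Answer: A C D E F G H I

Derivation:
Roots: A C H
Mark A: refs=null null D, marked=A
Mark C: refs=I null F, marked=A C
Mark H: refs=G, marked=A C H
Mark D: refs=G null null, marked=A C D H
Mark I: refs=G E null, marked=A C D H I
Mark F: refs=null C, marked=A C D F H I
Mark G: refs=null, marked=A C D F G H I
Mark E: refs=C null, marked=A C D E F G H I
Unmarked (collected): B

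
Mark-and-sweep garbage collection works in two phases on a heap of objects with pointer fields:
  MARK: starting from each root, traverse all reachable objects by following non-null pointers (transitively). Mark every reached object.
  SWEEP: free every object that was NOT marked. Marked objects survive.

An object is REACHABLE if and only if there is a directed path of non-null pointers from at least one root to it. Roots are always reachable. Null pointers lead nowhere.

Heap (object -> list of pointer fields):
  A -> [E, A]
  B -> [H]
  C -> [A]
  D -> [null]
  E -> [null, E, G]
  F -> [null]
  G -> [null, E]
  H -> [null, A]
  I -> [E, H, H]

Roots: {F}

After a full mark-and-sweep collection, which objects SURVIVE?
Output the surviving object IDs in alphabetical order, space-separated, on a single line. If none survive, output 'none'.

Roots: F
Mark F: refs=null, marked=F
Unmarked (collected): A B C D E G H I

Answer: F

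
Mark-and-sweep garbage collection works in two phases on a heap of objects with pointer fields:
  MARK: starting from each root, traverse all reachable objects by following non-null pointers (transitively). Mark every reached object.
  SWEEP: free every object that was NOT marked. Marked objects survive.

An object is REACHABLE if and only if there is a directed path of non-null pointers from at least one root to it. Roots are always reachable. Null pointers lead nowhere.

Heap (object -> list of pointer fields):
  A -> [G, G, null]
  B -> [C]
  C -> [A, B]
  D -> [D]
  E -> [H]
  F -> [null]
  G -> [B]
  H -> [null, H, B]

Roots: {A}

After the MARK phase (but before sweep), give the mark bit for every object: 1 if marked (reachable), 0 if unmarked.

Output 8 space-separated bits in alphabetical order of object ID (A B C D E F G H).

Roots: A
Mark A: refs=G G null, marked=A
Mark G: refs=B, marked=A G
Mark B: refs=C, marked=A B G
Mark C: refs=A B, marked=A B C G
Unmarked (collected): D E F H

Answer: 1 1 1 0 0 0 1 0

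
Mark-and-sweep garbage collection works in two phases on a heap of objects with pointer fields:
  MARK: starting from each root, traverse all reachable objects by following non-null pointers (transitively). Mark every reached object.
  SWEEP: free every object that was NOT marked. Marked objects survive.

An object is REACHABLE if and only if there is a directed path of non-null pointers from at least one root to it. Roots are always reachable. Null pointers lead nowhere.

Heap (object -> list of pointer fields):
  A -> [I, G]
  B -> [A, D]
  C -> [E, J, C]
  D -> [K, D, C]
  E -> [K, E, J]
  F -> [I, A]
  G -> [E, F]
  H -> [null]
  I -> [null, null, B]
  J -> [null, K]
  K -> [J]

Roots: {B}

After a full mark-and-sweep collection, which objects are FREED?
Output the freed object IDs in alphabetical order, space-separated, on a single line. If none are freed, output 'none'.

Roots: B
Mark B: refs=A D, marked=B
Mark A: refs=I G, marked=A B
Mark D: refs=K D C, marked=A B D
Mark I: refs=null null B, marked=A B D I
Mark G: refs=E F, marked=A B D G I
Mark K: refs=J, marked=A B D G I K
Mark C: refs=E J C, marked=A B C D G I K
Mark E: refs=K E J, marked=A B C D E G I K
Mark F: refs=I A, marked=A B C D E F G I K
Mark J: refs=null K, marked=A B C D E F G I J K
Unmarked (collected): H

Answer: H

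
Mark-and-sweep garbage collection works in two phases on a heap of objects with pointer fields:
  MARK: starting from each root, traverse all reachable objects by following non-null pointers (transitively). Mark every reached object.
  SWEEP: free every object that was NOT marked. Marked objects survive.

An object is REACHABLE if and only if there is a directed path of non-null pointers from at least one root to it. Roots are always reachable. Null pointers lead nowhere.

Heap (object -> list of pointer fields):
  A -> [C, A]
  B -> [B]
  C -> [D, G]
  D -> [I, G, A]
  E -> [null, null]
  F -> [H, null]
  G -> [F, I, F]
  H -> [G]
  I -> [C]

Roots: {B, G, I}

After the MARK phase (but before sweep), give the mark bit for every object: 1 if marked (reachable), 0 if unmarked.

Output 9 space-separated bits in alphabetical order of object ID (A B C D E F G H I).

Roots: B G I
Mark B: refs=B, marked=B
Mark G: refs=F I F, marked=B G
Mark I: refs=C, marked=B G I
Mark F: refs=H null, marked=B F G I
Mark C: refs=D G, marked=B C F G I
Mark H: refs=G, marked=B C F G H I
Mark D: refs=I G A, marked=B C D F G H I
Mark A: refs=C A, marked=A B C D F G H I
Unmarked (collected): E

Answer: 1 1 1 1 0 1 1 1 1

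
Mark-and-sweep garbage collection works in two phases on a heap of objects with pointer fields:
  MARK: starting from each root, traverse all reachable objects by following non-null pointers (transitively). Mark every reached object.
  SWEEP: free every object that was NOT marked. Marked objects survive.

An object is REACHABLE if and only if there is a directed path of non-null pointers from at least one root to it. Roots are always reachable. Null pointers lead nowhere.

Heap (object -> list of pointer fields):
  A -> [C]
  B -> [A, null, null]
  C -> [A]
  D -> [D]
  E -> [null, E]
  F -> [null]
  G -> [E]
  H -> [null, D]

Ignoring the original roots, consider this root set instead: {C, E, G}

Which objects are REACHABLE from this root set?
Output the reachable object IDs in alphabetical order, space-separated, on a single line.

Roots: C E G
Mark C: refs=A, marked=C
Mark E: refs=null E, marked=C E
Mark G: refs=E, marked=C E G
Mark A: refs=C, marked=A C E G
Unmarked (collected): B D F H

Answer: A C E G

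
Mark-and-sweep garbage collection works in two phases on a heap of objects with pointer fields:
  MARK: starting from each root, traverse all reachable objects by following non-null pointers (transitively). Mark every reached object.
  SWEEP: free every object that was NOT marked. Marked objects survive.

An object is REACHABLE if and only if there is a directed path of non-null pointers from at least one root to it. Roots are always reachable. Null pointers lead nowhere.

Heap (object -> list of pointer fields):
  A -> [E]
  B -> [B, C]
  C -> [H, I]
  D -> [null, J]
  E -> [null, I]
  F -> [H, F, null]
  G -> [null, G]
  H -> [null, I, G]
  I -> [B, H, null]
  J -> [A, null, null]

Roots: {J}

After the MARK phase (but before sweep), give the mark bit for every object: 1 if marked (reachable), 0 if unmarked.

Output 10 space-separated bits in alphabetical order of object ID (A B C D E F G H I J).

Answer: 1 1 1 0 1 0 1 1 1 1

Derivation:
Roots: J
Mark J: refs=A null null, marked=J
Mark A: refs=E, marked=A J
Mark E: refs=null I, marked=A E J
Mark I: refs=B H null, marked=A E I J
Mark B: refs=B C, marked=A B E I J
Mark H: refs=null I G, marked=A B E H I J
Mark C: refs=H I, marked=A B C E H I J
Mark G: refs=null G, marked=A B C E G H I J
Unmarked (collected): D F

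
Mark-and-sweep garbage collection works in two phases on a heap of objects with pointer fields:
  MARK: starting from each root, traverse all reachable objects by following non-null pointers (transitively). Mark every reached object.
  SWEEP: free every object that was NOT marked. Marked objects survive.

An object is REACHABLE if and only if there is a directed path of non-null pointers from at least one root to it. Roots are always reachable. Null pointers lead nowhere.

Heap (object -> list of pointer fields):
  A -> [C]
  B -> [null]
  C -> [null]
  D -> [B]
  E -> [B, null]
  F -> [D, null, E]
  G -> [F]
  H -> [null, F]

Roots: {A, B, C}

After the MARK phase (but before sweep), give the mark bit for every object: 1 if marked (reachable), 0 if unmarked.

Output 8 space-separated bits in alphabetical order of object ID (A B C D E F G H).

Answer: 1 1 1 0 0 0 0 0

Derivation:
Roots: A B C
Mark A: refs=C, marked=A
Mark B: refs=null, marked=A B
Mark C: refs=null, marked=A B C
Unmarked (collected): D E F G H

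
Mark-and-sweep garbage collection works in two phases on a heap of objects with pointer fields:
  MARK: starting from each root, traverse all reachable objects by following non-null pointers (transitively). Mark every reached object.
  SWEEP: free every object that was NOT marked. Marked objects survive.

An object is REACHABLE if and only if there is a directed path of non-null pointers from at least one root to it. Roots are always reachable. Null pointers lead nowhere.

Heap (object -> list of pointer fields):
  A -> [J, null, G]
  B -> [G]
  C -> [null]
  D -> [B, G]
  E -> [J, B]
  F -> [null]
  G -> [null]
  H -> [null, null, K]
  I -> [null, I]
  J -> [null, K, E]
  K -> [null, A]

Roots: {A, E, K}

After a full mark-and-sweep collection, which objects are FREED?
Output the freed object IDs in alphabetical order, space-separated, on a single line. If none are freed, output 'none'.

Roots: A E K
Mark A: refs=J null G, marked=A
Mark E: refs=J B, marked=A E
Mark K: refs=null A, marked=A E K
Mark J: refs=null K E, marked=A E J K
Mark G: refs=null, marked=A E G J K
Mark B: refs=G, marked=A B E G J K
Unmarked (collected): C D F H I

Answer: C D F H I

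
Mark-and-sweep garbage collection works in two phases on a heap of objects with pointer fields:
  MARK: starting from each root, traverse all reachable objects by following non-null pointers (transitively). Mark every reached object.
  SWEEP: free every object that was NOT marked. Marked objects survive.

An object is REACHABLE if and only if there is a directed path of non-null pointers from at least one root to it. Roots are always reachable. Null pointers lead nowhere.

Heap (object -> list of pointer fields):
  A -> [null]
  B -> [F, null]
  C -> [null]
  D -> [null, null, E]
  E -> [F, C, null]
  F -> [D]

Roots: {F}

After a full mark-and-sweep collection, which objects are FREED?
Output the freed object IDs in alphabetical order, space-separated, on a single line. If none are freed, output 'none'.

Answer: A B

Derivation:
Roots: F
Mark F: refs=D, marked=F
Mark D: refs=null null E, marked=D F
Mark E: refs=F C null, marked=D E F
Mark C: refs=null, marked=C D E F
Unmarked (collected): A B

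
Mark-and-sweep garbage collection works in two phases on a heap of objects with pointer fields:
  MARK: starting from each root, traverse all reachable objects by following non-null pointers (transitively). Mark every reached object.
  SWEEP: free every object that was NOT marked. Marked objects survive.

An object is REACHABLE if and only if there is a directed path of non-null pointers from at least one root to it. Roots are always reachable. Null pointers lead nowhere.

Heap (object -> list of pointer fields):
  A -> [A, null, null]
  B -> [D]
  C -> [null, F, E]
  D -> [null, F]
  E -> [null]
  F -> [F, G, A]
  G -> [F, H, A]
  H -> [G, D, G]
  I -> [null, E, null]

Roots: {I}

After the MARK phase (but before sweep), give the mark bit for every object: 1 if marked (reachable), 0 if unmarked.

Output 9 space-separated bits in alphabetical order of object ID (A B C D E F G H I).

Answer: 0 0 0 0 1 0 0 0 1

Derivation:
Roots: I
Mark I: refs=null E null, marked=I
Mark E: refs=null, marked=E I
Unmarked (collected): A B C D F G H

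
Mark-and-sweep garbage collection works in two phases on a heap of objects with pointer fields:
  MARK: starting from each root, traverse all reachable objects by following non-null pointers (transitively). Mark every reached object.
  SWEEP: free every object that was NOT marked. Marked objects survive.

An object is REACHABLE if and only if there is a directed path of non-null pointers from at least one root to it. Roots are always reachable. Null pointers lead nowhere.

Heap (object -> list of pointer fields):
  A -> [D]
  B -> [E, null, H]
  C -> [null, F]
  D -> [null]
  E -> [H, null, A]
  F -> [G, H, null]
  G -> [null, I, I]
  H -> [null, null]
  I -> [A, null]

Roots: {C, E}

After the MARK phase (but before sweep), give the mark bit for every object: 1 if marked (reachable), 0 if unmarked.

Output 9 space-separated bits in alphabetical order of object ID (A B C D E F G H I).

Roots: C E
Mark C: refs=null F, marked=C
Mark E: refs=H null A, marked=C E
Mark F: refs=G H null, marked=C E F
Mark H: refs=null null, marked=C E F H
Mark A: refs=D, marked=A C E F H
Mark G: refs=null I I, marked=A C E F G H
Mark D: refs=null, marked=A C D E F G H
Mark I: refs=A null, marked=A C D E F G H I
Unmarked (collected): B

Answer: 1 0 1 1 1 1 1 1 1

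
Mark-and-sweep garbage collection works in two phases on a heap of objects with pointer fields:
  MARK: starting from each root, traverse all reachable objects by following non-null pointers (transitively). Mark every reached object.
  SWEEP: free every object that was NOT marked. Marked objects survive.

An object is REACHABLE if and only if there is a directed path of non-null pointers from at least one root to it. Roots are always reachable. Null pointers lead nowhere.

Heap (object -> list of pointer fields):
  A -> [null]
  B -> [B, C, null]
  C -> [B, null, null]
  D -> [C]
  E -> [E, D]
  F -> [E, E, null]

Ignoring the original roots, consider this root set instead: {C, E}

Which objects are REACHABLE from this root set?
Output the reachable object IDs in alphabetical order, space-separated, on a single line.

Roots: C E
Mark C: refs=B null null, marked=C
Mark E: refs=E D, marked=C E
Mark B: refs=B C null, marked=B C E
Mark D: refs=C, marked=B C D E
Unmarked (collected): A F

Answer: B C D E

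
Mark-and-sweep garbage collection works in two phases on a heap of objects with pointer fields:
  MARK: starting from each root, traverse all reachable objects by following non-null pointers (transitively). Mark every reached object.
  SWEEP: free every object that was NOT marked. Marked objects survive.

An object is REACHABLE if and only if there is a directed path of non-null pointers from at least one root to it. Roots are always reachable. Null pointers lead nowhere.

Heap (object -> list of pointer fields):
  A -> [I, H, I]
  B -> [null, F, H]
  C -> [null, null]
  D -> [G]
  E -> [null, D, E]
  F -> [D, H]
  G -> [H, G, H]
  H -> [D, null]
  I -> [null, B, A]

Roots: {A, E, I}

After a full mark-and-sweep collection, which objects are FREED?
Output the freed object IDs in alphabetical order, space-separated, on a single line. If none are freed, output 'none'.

Roots: A E I
Mark A: refs=I H I, marked=A
Mark E: refs=null D E, marked=A E
Mark I: refs=null B A, marked=A E I
Mark H: refs=D null, marked=A E H I
Mark D: refs=G, marked=A D E H I
Mark B: refs=null F H, marked=A B D E H I
Mark G: refs=H G H, marked=A B D E G H I
Mark F: refs=D H, marked=A B D E F G H I
Unmarked (collected): C

Answer: C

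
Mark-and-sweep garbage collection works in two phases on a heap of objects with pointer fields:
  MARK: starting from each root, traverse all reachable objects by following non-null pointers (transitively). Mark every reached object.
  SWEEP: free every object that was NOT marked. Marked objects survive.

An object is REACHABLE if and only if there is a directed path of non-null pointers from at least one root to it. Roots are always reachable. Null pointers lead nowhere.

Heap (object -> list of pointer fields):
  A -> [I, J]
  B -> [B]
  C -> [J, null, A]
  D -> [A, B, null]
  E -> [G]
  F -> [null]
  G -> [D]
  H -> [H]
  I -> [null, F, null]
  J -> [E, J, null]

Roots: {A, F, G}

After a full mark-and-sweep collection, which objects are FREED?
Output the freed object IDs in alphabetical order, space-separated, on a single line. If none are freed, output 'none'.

Answer: C H

Derivation:
Roots: A F G
Mark A: refs=I J, marked=A
Mark F: refs=null, marked=A F
Mark G: refs=D, marked=A F G
Mark I: refs=null F null, marked=A F G I
Mark J: refs=E J null, marked=A F G I J
Mark D: refs=A B null, marked=A D F G I J
Mark E: refs=G, marked=A D E F G I J
Mark B: refs=B, marked=A B D E F G I J
Unmarked (collected): C H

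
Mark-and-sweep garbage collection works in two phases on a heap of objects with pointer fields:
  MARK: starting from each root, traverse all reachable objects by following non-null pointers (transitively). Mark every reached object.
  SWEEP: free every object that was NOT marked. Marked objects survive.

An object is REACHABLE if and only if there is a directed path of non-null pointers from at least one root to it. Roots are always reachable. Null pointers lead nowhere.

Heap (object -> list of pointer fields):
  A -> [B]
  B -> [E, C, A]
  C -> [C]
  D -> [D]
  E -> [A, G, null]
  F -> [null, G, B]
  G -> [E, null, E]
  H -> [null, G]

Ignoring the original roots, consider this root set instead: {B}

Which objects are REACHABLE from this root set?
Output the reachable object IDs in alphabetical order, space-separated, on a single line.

Roots: B
Mark B: refs=E C A, marked=B
Mark E: refs=A G null, marked=B E
Mark C: refs=C, marked=B C E
Mark A: refs=B, marked=A B C E
Mark G: refs=E null E, marked=A B C E G
Unmarked (collected): D F H

Answer: A B C E G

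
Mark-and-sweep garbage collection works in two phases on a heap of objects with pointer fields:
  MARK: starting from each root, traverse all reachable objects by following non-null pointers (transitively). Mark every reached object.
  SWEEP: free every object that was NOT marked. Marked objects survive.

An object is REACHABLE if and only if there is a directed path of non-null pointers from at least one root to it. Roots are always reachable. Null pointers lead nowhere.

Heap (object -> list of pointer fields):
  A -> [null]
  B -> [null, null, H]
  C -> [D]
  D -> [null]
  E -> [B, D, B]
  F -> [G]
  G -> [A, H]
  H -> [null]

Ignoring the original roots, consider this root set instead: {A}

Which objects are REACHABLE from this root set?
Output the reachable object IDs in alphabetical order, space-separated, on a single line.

Roots: A
Mark A: refs=null, marked=A
Unmarked (collected): B C D E F G H

Answer: A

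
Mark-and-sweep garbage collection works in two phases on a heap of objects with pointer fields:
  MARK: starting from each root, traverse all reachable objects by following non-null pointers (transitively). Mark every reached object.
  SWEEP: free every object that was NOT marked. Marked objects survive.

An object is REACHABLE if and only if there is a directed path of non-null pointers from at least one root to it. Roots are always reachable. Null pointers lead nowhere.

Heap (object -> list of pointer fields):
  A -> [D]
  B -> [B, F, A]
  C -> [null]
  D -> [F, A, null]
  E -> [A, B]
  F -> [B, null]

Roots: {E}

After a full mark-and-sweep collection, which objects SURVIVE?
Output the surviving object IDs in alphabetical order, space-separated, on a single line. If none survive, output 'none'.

Roots: E
Mark E: refs=A B, marked=E
Mark A: refs=D, marked=A E
Mark B: refs=B F A, marked=A B E
Mark D: refs=F A null, marked=A B D E
Mark F: refs=B null, marked=A B D E F
Unmarked (collected): C

Answer: A B D E F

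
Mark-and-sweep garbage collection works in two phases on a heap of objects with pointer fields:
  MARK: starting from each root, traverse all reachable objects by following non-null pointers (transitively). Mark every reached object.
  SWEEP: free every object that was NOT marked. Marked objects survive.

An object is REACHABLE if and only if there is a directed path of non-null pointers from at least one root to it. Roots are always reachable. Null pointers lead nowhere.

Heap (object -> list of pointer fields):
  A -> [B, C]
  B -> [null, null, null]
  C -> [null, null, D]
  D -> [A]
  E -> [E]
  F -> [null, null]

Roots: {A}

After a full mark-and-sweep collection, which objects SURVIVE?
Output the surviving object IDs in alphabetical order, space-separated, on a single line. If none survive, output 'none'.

Roots: A
Mark A: refs=B C, marked=A
Mark B: refs=null null null, marked=A B
Mark C: refs=null null D, marked=A B C
Mark D: refs=A, marked=A B C D
Unmarked (collected): E F

Answer: A B C D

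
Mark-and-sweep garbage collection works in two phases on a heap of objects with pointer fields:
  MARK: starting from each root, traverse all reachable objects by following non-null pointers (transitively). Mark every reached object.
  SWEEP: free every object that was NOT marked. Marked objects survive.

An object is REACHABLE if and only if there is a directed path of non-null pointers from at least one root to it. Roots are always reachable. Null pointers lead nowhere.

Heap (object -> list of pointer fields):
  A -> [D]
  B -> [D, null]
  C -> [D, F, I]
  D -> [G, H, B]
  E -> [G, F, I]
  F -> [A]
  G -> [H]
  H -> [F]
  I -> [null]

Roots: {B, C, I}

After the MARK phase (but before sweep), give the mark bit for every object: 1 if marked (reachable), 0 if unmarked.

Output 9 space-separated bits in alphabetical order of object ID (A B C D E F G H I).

Roots: B C I
Mark B: refs=D null, marked=B
Mark C: refs=D F I, marked=B C
Mark I: refs=null, marked=B C I
Mark D: refs=G H B, marked=B C D I
Mark F: refs=A, marked=B C D F I
Mark G: refs=H, marked=B C D F G I
Mark H: refs=F, marked=B C D F G H I
Mark A: refs=D, marked=A B C D F G H I
Unmarked (collected): E

Answer: 1 1 1 1 0 1 1 1 1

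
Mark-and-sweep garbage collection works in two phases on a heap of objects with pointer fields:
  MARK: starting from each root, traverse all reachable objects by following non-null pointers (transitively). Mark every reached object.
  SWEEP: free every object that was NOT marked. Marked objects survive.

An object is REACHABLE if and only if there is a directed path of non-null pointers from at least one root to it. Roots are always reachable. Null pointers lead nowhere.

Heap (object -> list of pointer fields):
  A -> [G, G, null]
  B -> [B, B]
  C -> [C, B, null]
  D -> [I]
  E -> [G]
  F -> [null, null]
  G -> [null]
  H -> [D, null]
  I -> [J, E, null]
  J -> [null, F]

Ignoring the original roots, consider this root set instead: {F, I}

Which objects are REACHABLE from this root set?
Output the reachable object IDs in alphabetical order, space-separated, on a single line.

Answer: E F G I J

Derivation:
Roots: F I
Mark F: refs=null null, marked=F
Mark I: refs=J E null, marked=F I
Mark J: refs=null F, marked=F I J
Mark E: refs=G, marked=E F I J
Mark G: refs=null, marked=E F G I J
Unmarked (collected): A B C D H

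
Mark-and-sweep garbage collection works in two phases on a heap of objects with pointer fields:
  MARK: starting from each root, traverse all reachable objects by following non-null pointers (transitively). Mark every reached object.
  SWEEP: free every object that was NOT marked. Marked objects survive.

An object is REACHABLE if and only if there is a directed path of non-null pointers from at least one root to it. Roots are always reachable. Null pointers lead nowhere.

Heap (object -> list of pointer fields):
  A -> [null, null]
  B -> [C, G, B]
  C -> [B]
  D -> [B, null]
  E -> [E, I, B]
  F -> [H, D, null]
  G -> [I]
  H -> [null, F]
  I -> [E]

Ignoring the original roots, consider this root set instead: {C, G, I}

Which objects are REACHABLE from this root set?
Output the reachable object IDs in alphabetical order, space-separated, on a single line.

Answer: B C E G I

Derivation:
Roots: C G I
Mark C: refs=B, marked=C
Mark G: refs=I, marked=C G
Mark I: refs=E, marked=C G I
Mark B: refs=C G B, marked=B C G I
Mark E: refs=E I B, marked=B C E G I
Unmarked (collected): A D F H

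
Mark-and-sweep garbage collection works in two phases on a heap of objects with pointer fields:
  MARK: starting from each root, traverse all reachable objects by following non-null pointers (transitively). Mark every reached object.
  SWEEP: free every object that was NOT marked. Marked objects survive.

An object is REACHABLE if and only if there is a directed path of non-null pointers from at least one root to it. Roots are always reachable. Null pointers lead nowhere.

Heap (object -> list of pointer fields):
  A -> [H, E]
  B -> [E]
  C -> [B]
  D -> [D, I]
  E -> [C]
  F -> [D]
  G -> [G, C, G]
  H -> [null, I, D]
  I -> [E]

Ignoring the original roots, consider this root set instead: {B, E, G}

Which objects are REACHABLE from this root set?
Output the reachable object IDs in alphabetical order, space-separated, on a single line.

Answer: B C E G

Derivation:
Roots: B E G
Mark B: refs=E, marked=B
Mark E: refs=C, marked=B E
Mark G: refs=G C G, marked=B E G
Mark C: refs=B, marked=B C E G
Unmarked (collected): A D F H I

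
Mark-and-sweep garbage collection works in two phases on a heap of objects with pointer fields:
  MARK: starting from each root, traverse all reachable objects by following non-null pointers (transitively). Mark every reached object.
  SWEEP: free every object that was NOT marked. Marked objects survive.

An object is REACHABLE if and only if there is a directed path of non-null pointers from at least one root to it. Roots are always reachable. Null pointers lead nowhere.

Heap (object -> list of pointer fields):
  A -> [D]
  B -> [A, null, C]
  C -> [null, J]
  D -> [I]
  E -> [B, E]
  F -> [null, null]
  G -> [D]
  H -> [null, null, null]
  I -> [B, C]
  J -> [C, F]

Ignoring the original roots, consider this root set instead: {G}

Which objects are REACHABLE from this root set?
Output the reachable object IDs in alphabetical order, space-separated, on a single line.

Roots: G
Mark G: refs=D, marked=G
Mark D: refs=I, marked=D G
Mark I: refs=B C, marked=D G I
Mark B: refs=A null C, marked=B D G I
Mark C: refs=null J, marked=B C D G I
Mark A: refs=D, marked=A B C D G I
Mark J: refs=C F, marked=A B C D G I J
Mark F: refs=null null, marked=A B C D F G I J
Unmarked (collected): E H

Answer: A B C D F G I J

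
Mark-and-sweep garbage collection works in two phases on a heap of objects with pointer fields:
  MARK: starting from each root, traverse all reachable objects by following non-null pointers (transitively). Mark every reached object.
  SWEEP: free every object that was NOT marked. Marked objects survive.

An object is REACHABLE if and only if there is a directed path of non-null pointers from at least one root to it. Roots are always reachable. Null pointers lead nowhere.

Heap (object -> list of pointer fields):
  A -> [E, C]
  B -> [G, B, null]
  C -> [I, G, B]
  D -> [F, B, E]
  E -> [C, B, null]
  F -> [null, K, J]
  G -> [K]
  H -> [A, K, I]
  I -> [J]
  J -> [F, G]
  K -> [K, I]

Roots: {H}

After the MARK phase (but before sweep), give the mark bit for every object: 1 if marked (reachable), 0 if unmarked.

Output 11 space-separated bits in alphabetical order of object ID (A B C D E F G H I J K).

Roots: H
Mark H: refs=A K I, marked=H
Mark A: refs=E C, marked=A H
Mark K: refs=K I, marked=A H K
Mark I: refs=J, marked=A H I K
Mark E: refs=C B null, marked=A E H I K
Mark C: refs=I G B, marked=A C E H I K
Mark J: refs=F G, marked=A C E H I J K
Mark B: refs=G B null, marked=A B C E H I J K
Mark G: refs=K, marked=A B C E G H I J K
Mark F: refs=null K J, marked=A B C E F G H I J K
Unmarked (collected): D

Answer: 1 1 1 0 1 1 1 1 1 1 1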